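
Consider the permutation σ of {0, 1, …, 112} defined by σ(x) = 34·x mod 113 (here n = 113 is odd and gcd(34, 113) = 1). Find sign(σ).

Start at x=24: 24 → 25 → 59 → 85 → 65 → 63 → 108 → … (one orbit).
Decompose π into cycles: lengths [112, 1] (2 cycles, including the fixed point 0).
sign(π) = (−1)^{n − #cycles} = (−1)^{113−2} = (−1)^111 = -1.

-1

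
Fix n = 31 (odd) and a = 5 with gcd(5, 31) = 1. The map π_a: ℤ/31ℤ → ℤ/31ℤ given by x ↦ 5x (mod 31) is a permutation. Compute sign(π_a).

+1

Orbit of 1 under x↦5x: [1, 5, 25]… (length divides ord_31(5)).
Decompose π into cycles: lengths [3, 3, 3, 3, 3, 3, 3, 3, 3, 3, 1] (11 cycles, including the fixed point 0).
Σ(ℓ_i−1) = 31−11 = 20; sign = (−1)^20 = +1.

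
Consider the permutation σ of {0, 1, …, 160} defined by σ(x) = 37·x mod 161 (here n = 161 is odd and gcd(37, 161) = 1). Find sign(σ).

Orbit of 74 under x↦37x: [74, 1, 37, 81, 99, 121, 130]… (length divides ord_161(37)).
π_37 has 6 disjoint cycles with lengths [66, 66, 22, 3, 3, 1] on {0,…,160}.
n − c = 161 − 6 = 155; sign = (−1)^155 = -1.
Zolotarev: (37|161) = -1, matching the cycle-count sign.

-1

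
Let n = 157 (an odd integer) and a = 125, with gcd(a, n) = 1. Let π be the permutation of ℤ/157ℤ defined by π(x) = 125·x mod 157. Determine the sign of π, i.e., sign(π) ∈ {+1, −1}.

Trace 103: π^k(103) = [103, 1, 125, 82, 45, 130, 79] for k=0..6.
π_125 has 4 disjoint cycles with lengths [52, 52, 52, 1] on {0,…,156}.
With 4 cycles on 157 points, sign = (−1)^{157−4} = -1.
The Jacobi symbol (125|157) = -1 (Zolotarev) agrees.

-1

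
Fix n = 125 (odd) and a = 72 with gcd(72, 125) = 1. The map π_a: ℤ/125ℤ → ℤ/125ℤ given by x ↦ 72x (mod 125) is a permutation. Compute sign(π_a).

Orbit of 88 under x↦72x: [88, 86, 67, 74, 78, 116, 102]… (length divides ord_125(72)).
The orbit structure of x ↦ 72x mod 125: 4 orbits of sizes [100, 20, 4, 1].
n − c = 125 − 4 = 121; sign = (−1)^121 = -1.
Check: (72/125) = -1 by Zolotarev.

-1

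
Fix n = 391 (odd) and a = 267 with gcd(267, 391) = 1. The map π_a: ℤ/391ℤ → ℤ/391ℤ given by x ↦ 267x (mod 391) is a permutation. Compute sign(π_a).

Trace 144: π^k(144) = [144, 130, 302, 88, 36, 228, 271] for k=0..6.
The orbit structure of x ↦ 267x mod 391: 5 orbits of sizes [176, 176, 22, 16, 1].
With 5 cycles on 391 points, sign = (−1)^{391−5} = +1.

+1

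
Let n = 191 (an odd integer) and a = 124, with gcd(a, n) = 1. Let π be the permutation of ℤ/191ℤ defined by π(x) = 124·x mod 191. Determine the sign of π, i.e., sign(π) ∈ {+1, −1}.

-1

Orbit of 95 under x↦124x: [95, 129, 143, 160, 167, 80, 179]… (length divides ord_191(124)).
Cycle lengths of π_124 on ℤ/191ℤ: [190, 1]; 2 cycles in total.
With 2 cycles on 191 points, sign = (−1)^{191−2} = -1.
Zolotarev: (124|191) = -1, matching the cycle-count sign.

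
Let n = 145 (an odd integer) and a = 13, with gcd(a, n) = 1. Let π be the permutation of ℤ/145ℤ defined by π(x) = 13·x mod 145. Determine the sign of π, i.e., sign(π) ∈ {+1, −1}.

-1

Trace 28: π^k(28) = [28, 74, 92, 36, 33, 139, 67] for k=0..6.
Cycle type of π: 28×4 + 14×2 + 4 + 1; total 8 cycles.
Σ(ℓ_i−1) = 145−8 = 137; sign = (−1)^137 = -1.
Check: (13/145) = -1 by Zolotarev.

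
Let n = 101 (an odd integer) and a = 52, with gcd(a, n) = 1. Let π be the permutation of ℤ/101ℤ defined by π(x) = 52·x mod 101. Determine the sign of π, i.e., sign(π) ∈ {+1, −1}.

Orbit of 97 under x↦52x: [97, 95, 92, 37, 5, 58, 87]… (length divides ord_101(52)).
Decompose π into cycles: lengths [25, 25, 25, 25, 1] (5 cycles, including the fixed point 0).
101 − 5 = 96 transpositions; sign(π) = (−1)^96 = +1.
Via Zolotarev, sign(π_{52}) = (52|101) = +1.

+1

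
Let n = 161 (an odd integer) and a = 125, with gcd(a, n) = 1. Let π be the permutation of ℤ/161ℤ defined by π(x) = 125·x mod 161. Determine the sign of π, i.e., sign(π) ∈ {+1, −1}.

+1

Trace 8: π^k(8) = [8, 34, 64, 111, 29, 83, 71] for k=0..6.
Cycle lengths of π_125 on ℤ/161ℤ: [22, 22, 22, 22, 22, 22, 22, 2, 2, 2, 1]; 11 cycles in total.
With 11 cycles on 161 points, sign = (−1)^{161−11} = +1.
Via Zolotarev, sign(π_{125}) = (125|161) = +1.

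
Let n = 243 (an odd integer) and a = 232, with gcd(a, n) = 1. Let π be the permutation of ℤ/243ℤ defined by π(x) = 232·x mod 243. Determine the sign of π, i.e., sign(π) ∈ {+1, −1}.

+1

Start at x=217: 217 → 43 → 13 → 100 → 115 → 193 → 64 → … (one orbit).
Decompose π into cycles: lengths [81, 81, 27, 27, 9, 9, 3, 3, 1, 1, 1] (11 cycles, including the fixed point 0).
With 11 cycles on 243 points, sign = (−1)^{243−11} = +1.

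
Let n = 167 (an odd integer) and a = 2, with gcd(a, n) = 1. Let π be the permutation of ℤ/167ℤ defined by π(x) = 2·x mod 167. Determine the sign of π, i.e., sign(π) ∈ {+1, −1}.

+1

Start at x=144: 144 → 121 → 75 → 150 → 133 → 99 → 31 → … (one orbit).
The orbit structure of x ↦ 2x mod 167: 3 orbits of sizes [83, 83, 1].
n − c = 167 − 3 = 164; sign = (−1)^164 = +1.
(2|167)_J = +1 (Zolotarev's lemma cross-check).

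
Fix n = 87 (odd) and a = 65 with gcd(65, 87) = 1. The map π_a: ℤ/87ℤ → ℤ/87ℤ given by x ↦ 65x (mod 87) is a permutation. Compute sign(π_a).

-1

Trace 83: π^k(83) = [83, 1, 65, 49, 53, 52, 74] for k=0..6.
π_65 has 10 disjoint cycles with lengths [14, 14, 14, 14, 7, 7, 7, 7, 2, 1] on {0,…,86}.
n − c = 87 − 10 = 77; sign = (−1)^77 = -1.
Zolotarev: (65|87) = -1, matching the cycle-count sign.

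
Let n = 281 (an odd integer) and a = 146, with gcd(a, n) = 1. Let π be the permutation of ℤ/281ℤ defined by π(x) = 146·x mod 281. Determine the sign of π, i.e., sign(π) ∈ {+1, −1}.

Orbit of 152 under x↦146x: [152, 274, 102, 280, 135, 40, 220]… (length divides ord_281(146)).
Cycle type of π: 40×7 + 1; total 8 cycles.
Σ(ℓ_i−1) = 281−8 = 273; sign = (−1)^273 = -1.

-1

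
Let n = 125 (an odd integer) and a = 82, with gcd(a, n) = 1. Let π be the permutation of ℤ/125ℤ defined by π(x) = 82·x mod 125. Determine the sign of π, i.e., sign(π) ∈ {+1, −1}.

Orbit of 93 under x↦82x: [93, 1, 82, 99, 118, 51, 57]… (length divides ord_125(82)).
Decompose π into cycles: lengths [20, 20, 20, 20, 20, 4, 4, 4, 4, 4, 4, 1] (12 cycles, including the fixed point 0).
With 12 cycles on 125 points, sign = (−1)^{125−12} = -1.
Check: (82/125) = -1 by Zolotarev.

-1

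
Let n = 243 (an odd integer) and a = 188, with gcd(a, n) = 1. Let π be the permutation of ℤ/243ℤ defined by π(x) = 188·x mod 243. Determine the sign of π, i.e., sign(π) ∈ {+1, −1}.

Orbit of 1 under x↦188x: [1, 188, 109, 80, 217, 215, 82]… (length divides ord_243(188)).
Cycle lengths of π_188 on ℤ/243ℤ: [18, 18, 18, 18, 18, 18, 18, 18, 18, 6, 6, 6, 6, 6, 6, 6, 6, 6, 2, 2, 2, 2, 2, 2, 2, 2, 2, 2, 2, 2, 2, 1]; 32 cycles in total.
243 − 32 = 211 transpositions; sign(π) = (−1)^211 = -1.
(188|243)_J = -1 (Zolotarev's lemma cross-check).

-1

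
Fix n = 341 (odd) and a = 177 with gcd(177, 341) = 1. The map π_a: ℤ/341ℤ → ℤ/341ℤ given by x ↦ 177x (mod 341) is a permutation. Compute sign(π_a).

Trace 45: π^k(45) = [45, 122, 111, 210, 1, 177, 298] for k=0..6.
The orbit structure of x ↦ 177x mod 341: 22 orbits of sizes [30, 30, 30, 30, 30, 30, 30, 30, 30, 30, 30, 1, 1, 1, 1, 1, 1, 1, 1, 1, 1, 1].
n − c = 341 − 22 = 319; sign = (−1)^319 = -1.
The Jacobi symbol (177|341) = -1 (Zolotarev) agrees.

-1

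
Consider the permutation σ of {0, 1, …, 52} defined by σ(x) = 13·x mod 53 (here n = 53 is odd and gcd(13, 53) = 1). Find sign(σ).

Start at x=46: 46 → 15 → 36 → 44 → 42 → 16 → 49 → … (one orbit).
5 cycles of lengths [13, 13, 13, 13, 1].
sign(π) = (−1)^{n − #cycles} = (−1)^{53−5} = (−1)^48 = +1.

+1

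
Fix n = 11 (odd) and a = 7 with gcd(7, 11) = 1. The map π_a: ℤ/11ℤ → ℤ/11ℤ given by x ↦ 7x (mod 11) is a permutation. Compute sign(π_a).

Start at x=10: 10 → 4 → 6 → 9 → 8 → 1 → 7 → … (one orbit).
Cycle type of π: 10 + 1; total 2 cycles.
2 cycles on 11: each ℓ→(−1)^(ℓ−1), product (−1)^9 = -1.
Zolotarev: (7|11) = -1, matching the cycle-count sign.

-1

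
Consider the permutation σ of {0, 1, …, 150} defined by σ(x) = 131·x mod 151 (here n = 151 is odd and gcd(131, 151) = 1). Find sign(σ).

Trace 131: π^k(131) = [131, 98, 3, 91, 143, 9, 122] for k=0..6.
Decompose π into cycles: lengths [50, 50, 50, 1] (4 cycles, including the fixed point 0).
n − c = 151 − 4 = 147; sign = (−1)^147 = -1.

-1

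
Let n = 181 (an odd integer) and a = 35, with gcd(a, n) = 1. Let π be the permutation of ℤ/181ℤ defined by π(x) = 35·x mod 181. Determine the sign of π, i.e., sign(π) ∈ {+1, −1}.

-1

Trace 146: π^k(146) = [146, 42, 22, 46, 162, 59, 74] for k=0..6.
π_35 has 10 disjoint cycles with lengths [20, 20, 20, 20, 20, 20, 20, 20, 20, 1] on {0,…,180}.
sign(π) = (−1)^{n − #cycles} = (−1)^{181−10} = (−1)^171 = -1.
Zolotarev: (35|181) = -1, matching the cycle-count sign.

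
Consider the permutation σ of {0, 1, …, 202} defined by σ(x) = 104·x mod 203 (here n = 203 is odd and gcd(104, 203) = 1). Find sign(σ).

Trace 41: π^k(41) = [41, 1, 104, 57] for k=0..3.
Cycle lengths of π_104 on ℤ/203ℤ: [4, 4, 4, 4, 4, 4, 4, 4, 4, 4, 4, 4, 4, 4, 4, 4, 4, 4, 4, 4, 4, 4, 4, 4, 4, 4, 4, 4, 4, 4, 4, 4, 4, 4, 4, 4, 4, 4, 4, 4, 4, 4, 4, 4, 4, 4, 4, 4, 4, 2, 2, 2, 1]; 53 cycles in total.
53 cycles on 203: each ℓ→(−1)^(ℓ−1), product (−1)^150 = +1.
Via Zolotarev, sign(π_{104}) = (104|203) = +1.

+1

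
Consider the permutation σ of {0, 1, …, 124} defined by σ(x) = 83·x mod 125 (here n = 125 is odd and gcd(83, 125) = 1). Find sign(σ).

-1

Trace 103: π^k(103) = [103, 49, 67, 61, 63, 104, 7] for k=0..6.
The orbit structure of x ↦ 83x mod 125: 4 orbits of sizes [100, 20, 4, 1].
Σ(ℓ_i−1) = 125−4 = 121; sign = (−1)^121 = -1.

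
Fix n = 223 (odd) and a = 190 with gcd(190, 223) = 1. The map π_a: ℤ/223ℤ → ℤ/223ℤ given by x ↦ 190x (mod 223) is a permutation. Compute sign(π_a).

-1

Start at x=87: 87 → 28 → 191 → 164 → 163 → 196 → 222 → … (one orbit).
Decompose π into cycles: lengths [74, 74, 74, 1] (4 cycles, including the fixed point 0).
n − c = 223 − 4 = 219; sign = (−1)^219 = -1.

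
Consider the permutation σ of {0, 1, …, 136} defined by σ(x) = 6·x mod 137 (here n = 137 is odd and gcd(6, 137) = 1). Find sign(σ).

-1

Start at x=82: 82 → 81 → 75 → 39 → 97 → 34 → 67 → … (one orbit).
π_6 has 2 disjoint cycles with lengths [136, 1] on {0,…,136}.
Σ(ℓ_i−1) = 137−2 = 135; sign = (−1)^135 = -1.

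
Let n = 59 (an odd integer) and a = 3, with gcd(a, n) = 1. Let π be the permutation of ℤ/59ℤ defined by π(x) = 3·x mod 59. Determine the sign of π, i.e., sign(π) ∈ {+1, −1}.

Orbit of 25 under x↦3x: [25, 16, 48, 26, 19, 57, 53]… (length divides ord_59(3)).
Cycle type of π: 29×2 + 1; total 3 cycles.
3 cycles on 59: each ℓ→(−1)^(ℓ−1), product (−1)^56 = +1.
(3|59)_J = +1 (Zolotarev's lemma cross-check).

+1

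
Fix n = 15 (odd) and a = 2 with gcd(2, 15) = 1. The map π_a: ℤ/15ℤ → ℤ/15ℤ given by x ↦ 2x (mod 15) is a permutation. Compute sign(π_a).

+1

Orbit of 1 under x↦2x: [1, 2, 4, 8]… (length divides ord_15(2)).
Decompose π into cycles: lengths [4, 4, 4, 2, 1] (5 cycles, including the fixed point 0).
With 5 cycles on 15 points, sign = (−1)^{15−5} = +1.
The Jacobi symbol (2|15) = +1 (Zolotarev) agrees.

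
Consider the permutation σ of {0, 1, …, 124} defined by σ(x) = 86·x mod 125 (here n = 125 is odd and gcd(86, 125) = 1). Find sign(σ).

+1

Start at x=21: 21 → 56 → 66 → 51 → 11 → 71 → 106 → … (one orbit).
π_86 has 13 disjoint cycles with lengths [25, 25, 25, 25, 5, 5, 5, 5, 1, 1, 1, 1, 1] on {0,…,124}.
sign(π) = (−1)^{n − #cycles} = (−1)^{125−13} = (−1)^112 = +1.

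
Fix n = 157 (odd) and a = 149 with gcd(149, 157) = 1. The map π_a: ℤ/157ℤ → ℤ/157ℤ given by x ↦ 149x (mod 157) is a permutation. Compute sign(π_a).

Trace 82: π^k(82) = [82, 129, 67, 92, 49, 79, 153] for k=0..6.
Cycle type of π: 52×3 + 1; total 4 cycles.
With 4 cycles on 157 points, sign = (−1)^{157−4} = -1.
Via Zolotarev, sign(π_{149}) = (149|157) = -1.

-1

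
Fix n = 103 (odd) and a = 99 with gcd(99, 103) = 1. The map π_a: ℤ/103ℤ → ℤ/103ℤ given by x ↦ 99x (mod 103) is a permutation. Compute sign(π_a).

Trace 56: π^k(56) = [56, 85, 72, 21, 19, 27, 98] for k=0..6.
π_99 has 2 disjoint cycles with lengths [102, 1] on {0,…,102}.
Σ(ℓ_i−1) = 103−2 = 101; sign = (−1)^101 = -1.
Check: (99/103) = -1 by Zolotarev.

-1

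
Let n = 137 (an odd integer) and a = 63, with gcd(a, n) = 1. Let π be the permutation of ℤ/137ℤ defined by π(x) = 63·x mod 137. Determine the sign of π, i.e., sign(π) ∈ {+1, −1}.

Trace 14: π^k(14) = [14, 60, 81, 34, 87, 1, 63] for k=0..6.
π_63 has 5 disjoint cycles with lengths [34, 34, 34, 34, 1] on {0,…,136}.
Σ(ℓ_i−1) = 137−5 = 132; sign = (−1)^132 = +1.

+1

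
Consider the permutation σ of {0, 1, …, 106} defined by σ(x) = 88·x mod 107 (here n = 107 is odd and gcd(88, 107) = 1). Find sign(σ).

-1

Start at x=6: 6 → 100 → 26 → 41 → 77 → 35 → 84 → … (one orbit).
Cycle type of π: 106 + 1; total 2 cycles.
sign(π) = (−1)^{n − #cycles} = (−1)^{107−2} = (−1)^105 = -1.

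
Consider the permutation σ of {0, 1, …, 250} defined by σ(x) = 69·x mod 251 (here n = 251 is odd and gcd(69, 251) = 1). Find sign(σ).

+1

Trace 5: π^k(5) = [5, 94, 211, 1, 69, 243, 201] for k=0..6.
π_69 has 11 disjoint cycles with lengths [25, 25, 25, 25, 25, 25, 25, 25, 25, 25, 1] on {0,…,250}.
sign(π) = (−1)^{n − #cycles} = (−1)^{251−11} = (−1)^240 = +1.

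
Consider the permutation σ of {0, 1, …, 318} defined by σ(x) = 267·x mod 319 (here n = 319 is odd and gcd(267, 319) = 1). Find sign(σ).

+1

Start at x=146: 146 → 64 → 181 → 158 → 78 → 91 → 53 → … (one orbit).
Decompose π into cycles: lengths [70, 70, 70, 70, 14, 14, 5, 5, 1] (9 cycles, including the fixed point 0).
9 cycles on 319: each ℓ→(−1)^(ℓ−1), product (−1)^310 = +1.
(267|319)_J = +1 (Zolotarev's lemma cross-check).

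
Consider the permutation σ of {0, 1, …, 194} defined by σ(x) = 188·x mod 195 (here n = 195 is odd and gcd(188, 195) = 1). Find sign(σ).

-1

Orbit of 16 under x↦188x: [16, 83, 4, 167, 1, 188, 49]… (length divides ord_195(188)).
π_188 has 20 disjoint cycles with lengths [12, 12, 12, 12, 12, 12, 12, 12, 12, 12, 12, 12, 12, 12, 12, 4, 4, 4, 2, 1] on {0,…,194}.
n − c = 195 − 20 = 175; sign = (−1)^175 = -1.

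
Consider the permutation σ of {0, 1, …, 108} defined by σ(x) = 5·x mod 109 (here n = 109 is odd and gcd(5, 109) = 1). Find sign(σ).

+1

Start at x=9: 9 → 45 → 7 → 35 → 66 → 3 → 15 → … (one orbit).
The orbit structure of x ↦ 5x mod 109: 5 orbits of sizes [27, 27, 27, 27, 1].
109 − 5 = 104 transpositions; sign(π) = (−1)^104 = +1.
The Jacobi symbol (5|109) = +1 (Zolotarev) agrees.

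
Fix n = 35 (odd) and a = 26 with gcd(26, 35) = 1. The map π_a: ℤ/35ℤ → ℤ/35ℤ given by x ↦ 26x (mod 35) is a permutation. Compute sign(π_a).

Start at x=26: 26 → 11 → 6 → 16 → 31 → 1 → 26 (one orbit).
Decompose π into cycles: lengths [6, 6, 6, 6, 6, 1, 1, 1, 1, 1] (10 cycles, including the fixed point 0).
10 cycles on 35: each ℓ→(−1)^(ℓ−1), product (−1)^25 = -1.

-1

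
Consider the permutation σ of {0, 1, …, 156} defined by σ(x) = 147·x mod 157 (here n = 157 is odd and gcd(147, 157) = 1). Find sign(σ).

+1

Orbit of 14 under x↦147x: [14, 17, 144, 130, 113, 126, 153]… (length divides ord_157(147)).
Cycle type of π: 39×4 + 1; total 5 cycles.
With 5 cycles on 157 points, sign = (−1)^{157−5} = +1.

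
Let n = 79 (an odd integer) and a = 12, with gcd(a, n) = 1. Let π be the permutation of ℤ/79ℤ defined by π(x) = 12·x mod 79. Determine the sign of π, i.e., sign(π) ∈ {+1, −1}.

-1

Start at x=61: 61 → 21 → 15 → 22 → 27 → 8 → 17 → … (one orbit).
Decompose π into cycles: lengths [26, 26, 26, 1] (4 cycles, including the fixed point 0).
4 cycles on 79: each ℓ→(−1)^(ℓ−1), product (−1)^75 = -1.
Via Zolotarev, sign(π_{12}) = (12|79) = -1.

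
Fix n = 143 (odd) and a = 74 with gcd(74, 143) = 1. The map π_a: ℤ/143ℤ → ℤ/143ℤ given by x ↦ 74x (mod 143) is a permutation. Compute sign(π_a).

Trace 87: π^k(87) = [87, 3, 79, 126, 29, 1, 74] for k=0..6.
10 cycles of lengths [30, 30, 30, 30, 10, 3, 3, 3, 3, 1].
10 cycles on 143: each ℓ→(−1)^(ℓ−1), product (−1)^133 = -1.
Zolotarev: (74|143) = -1, matching the cycle-count sign.

-1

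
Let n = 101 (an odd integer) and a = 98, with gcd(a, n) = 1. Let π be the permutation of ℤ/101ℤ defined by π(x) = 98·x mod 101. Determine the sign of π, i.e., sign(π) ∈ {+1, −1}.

-1

Trace 33: π^k(33) = [33, 2, 95, 18, 47, 61, 19] for k=0..6.
π_98 has 2 disjoint cycles with lengths [100, 1] on {0,…,100}.
2 cycles on 101: each ℓ→(−1)^(ℓ−1), product (−1)^99 = -1.
(98|101)_J = -1 (Zolotarev's lemma cross-check).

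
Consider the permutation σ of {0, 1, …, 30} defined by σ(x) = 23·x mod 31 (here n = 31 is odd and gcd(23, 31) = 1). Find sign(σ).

-1

Start at x=8: 8 → 29 → 16 → 27 → 1 → 23 → 2 → … (one orbit).
Cycle type of π: 10×3 + 1; total 4 cycles.
Σ(ℓ_i−1) = 31−4 = 27; sign = (−1)^27 = -1.
The Jacobi symbol (23|31) = -1 (Zolotarev) agrees.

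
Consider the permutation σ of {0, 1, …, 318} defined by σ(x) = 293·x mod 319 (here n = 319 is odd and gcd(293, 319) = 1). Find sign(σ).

Start at x=2: 2 → 267 → 76 → 257 → 17 → 196 → 8 → … (one orbit).
Cycle lengths of π_293 on ℤ/319ℤ: [140, 140, 28, 10, 1]; 5 cycles in total.
sign(π) = (−1)^{n − #cycles} = (−1)^{319−5} = (−1)^314 = +1.

+1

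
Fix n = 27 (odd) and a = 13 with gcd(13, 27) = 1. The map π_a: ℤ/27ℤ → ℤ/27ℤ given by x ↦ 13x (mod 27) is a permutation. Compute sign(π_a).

Orbit of 19 under x↦13x: [19, 4, 25, 1, 13, 7, 10]… (length divides ord_27(13)).
Cycle type of π: 9×2 + 3×2 + 1×3; total 7 cycles.
7 cycles on 27: each ℓ→(−1)^(ℓ−1), product (−1)^20 = +1.

+1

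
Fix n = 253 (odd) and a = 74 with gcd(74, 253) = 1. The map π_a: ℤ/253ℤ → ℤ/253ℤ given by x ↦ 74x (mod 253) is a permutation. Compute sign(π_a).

Orbit of 217 under x↦74x: [217, 119, 204, 169, 109, 223, 57]… (length divides ord_253(74)).
Cycle type of π: 110×2 + 22 + 10 + 1; total 5 cycles.
sign(π) = (−1)^{n − #cycles} = (−1)^{253−5} = (−1)^248 = +1.

+1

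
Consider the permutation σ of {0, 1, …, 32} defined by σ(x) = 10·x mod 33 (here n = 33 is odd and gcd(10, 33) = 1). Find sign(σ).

Start at x=10: 10 → 1 → 10 (one orbit).
Cycle lengths of π_10 on ℤ/33ℤ: [2, 2, 2, 2, 2, 2, 2, 2, 2, 2, 2, 2, 2, 2, 2, 1, 1, 1]; 18 cycles in total.
18 cycles on 33: each ℓ→(−1)^(ℓ−1), product (−1)^15 = -1.

-1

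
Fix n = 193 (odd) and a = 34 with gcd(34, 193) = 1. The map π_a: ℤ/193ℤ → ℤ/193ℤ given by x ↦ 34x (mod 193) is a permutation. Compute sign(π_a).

-1

Orbit of 99 under x↦34x: [99, 85, 188, 23, 10, 147, 173]… (length divides ord_193(34)).
The orbit structure of x ↦ 34x mod 193: 2 orbits of sizes [192, 1].
With 2 cycles on 193 points, sign = (−1)^{193−2} = -1.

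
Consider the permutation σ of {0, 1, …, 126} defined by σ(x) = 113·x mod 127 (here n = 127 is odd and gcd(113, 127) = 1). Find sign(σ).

Trace 37: π^k(37) = [37, 117, 13, 72, 8, 15, 44] for k=0..6.
Decompose π into cycles: lengths [63, 63, 1] (3 cycles, including the fixed point 0).
3 cycles on 127: each ℓ→(−1)^(ℓ−1), product (−1)^124 = +1.

+1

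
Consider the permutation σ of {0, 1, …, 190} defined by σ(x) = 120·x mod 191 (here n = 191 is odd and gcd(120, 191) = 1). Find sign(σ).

+1

Start at x=118: 118 → 26 → 64 → 40 → 25 → 135 → 156 → … (one orbit).
π_120 has 3 disjoint cycles with lengths [95, 95, 1] on {0,…,190}.
191 − 3 = 188 transpositions; sign(π) = (−1)^188 = +1.
Check: (120/191) = +1 by Zolotarev.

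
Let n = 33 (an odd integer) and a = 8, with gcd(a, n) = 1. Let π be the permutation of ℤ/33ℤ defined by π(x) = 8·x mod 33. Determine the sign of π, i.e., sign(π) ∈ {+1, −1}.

+1

Start at x=29: 29 → 1 → 8 → 31 → 17 → 4 → 32 → … (one orbit).
π_8 has 5 disjoint cycles with lengths [10, 10, 10, 2, 1] on {0,…,32}.
n − c = 33 − 5 = 28; sign = (−1)^28 = +1.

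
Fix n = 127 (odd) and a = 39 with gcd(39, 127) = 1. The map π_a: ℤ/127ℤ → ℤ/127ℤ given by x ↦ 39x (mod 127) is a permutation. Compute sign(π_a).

-1

Trace 19: π^k(19) = [19, 106, 70, 63, 44, 65, 122] for k=0..6.
Cycle lengths of π_39 on ℤ/127ℤ: [126, 1]; 2 cycles in total.
2 cycles on 127: each ℓ→(−1)^(ℓ−1), product (−1)^125 = -1.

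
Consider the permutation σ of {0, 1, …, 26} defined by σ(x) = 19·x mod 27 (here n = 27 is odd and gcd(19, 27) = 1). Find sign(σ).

+1

Start at x=10: 10 → 1 → 19 → 10 (one orbit).
The orbit structure of x ↦ 19x mod 27: 15 orbits of sizes [3, 3, 3, 3, 3, 3, 1, 1, 1, 1, 1, 1, 1, 1, 1].
27 − 15 = 12 transpositions; sign(π) = (−1)^12 = +1.
(19|27)_J = +1 (Zolotarev's lemma cross-check).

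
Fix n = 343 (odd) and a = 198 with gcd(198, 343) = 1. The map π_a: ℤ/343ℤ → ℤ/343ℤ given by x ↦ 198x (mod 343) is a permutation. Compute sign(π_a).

Trace 155: π^k(155) = [155, 163, 32, 162, 177, 60, 218] for k=0..6.
Decompose π into cycles: lengths [147, 147, 21, 21, 3, 3, 1] (7 cycles, including the fixed point 0).
343 − 7 = 336 transpositions; sign(π) = (−1)^336 = +1.

+1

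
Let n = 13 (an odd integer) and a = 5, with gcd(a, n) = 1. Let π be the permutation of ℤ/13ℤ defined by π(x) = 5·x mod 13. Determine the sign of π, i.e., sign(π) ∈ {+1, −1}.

Trace 8: π^k(8) = [8, 1, 5, 12] for k=0..3.
Cycle type of π: 4×3 + 1; total 4 cycles.
4 cycles on 13: each ℓ→(−1)^(ℓ−1), product (−1)^9 = -1.

-1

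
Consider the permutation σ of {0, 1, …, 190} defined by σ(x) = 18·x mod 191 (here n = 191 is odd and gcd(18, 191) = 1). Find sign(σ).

Orbit of 5 under x↦18x: [5, 90, 92, 128, 12, 25, 68]… (length divides ord_191(18)).
Cycle lengths of π_18 on ℤ/191ℤ: [95, 95, 1]; 3 cycles in total.
191 − 3 = 188 transpositions; sign(π) = (−1)^188 = +1.

+1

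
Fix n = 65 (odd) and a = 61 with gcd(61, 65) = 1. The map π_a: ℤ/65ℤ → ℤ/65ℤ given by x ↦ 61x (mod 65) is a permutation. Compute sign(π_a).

Start at x=16: 16 → 1 → 61 → 16 (one orbit).
π_61 has 25 disjoint cycles with lengths [3, 3, 3, 3, 3, 3, 3, 3, 3, 3, 3, 3, 3, 3, 3, 3, 3, 3, 3, 3, 1, 1, 1, 1, 1] on {0,…,64}.
With 25 cycles on 65 points, sign = (−1)^{65−25} = +1.
Zolotarev: (61|65) = +1, matching the cycle-count sign.

+1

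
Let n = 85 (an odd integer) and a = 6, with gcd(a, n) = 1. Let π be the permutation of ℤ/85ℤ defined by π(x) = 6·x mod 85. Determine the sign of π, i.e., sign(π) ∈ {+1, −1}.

-1

Start at x=6: 6 → 36 → 46 → 21 → 41 → 76 → 31 → … (one orbit).
π_6 has 10 disjoint cycles with lengths [16, 16, 16, 16, 16, 1, 1, 1, 1, 1] on {0,…,84}.
With 10 cycles on 85 points, sign = (−1)^{85−10} = -1.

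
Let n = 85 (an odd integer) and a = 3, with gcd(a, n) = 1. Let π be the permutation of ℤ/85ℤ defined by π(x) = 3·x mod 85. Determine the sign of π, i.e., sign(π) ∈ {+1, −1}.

Orbit of 57 under x↦3x: [57, 1, 3, 9, 27, 81, 73]… (length divides ord_85(3)).
Cycle lengths of π_3 on ℤ/85ℤ: [16, 16, 16, 16, 16, 4, 1]; 7 cycles in total.
sign(π) = (−1)^{n − #cycles} = (−1)^{85−7} = (−1)^78 = +1.
Via Zolotarev, sign(π_{3}) = (3|85) = +1.

+1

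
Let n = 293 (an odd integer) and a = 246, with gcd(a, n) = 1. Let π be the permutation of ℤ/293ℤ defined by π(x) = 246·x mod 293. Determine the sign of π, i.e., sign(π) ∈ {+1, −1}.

Trace 30: π^k(30) = [30, 55, 52, 193, 12, 22, 138] for k=0..6.
2 cycles of lengths [292, 1].
n − c = 293 − 2 = 291; sign = (−1)^291 = -1.
Zolotarev: (246|293) = -1, matching the cycle-count sign.

-1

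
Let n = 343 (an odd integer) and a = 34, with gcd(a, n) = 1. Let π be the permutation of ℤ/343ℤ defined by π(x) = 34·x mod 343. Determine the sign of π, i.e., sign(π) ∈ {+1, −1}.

-1

Trace 314: π^k(314) = [314, 43, 90, 316, 111, 1, 34] for k=0..6.
The orbit structure of x ↦ 34x mod 343: 10 orbits of sizes [98, 98, 98, 14, 14, 14, 2, 2, 2, 1].
Σ(ℓ_i−1) = 343−10 = 333; sign = (−1)^333 = -1.
Check: (34/343) = -1 by Zolotarev.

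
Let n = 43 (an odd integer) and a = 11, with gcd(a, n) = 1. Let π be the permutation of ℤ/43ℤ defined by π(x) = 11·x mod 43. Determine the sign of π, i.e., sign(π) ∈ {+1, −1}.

Trace 1: π^k(1) = [1, 11, 35, 41, 21, 16, 4] for k=0..6.
Cycle lengths of π_11 on ℤ/43ℤ: [7, 7, 7, 7, 7, 7, 1]; 7 cycles in total.
43 − 7 = 36 transpositions; sign(π) = (−1)^36 = +1.

+1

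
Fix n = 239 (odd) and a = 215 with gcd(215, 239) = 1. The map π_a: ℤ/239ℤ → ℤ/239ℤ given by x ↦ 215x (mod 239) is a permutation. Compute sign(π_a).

-1

Trace 141: π^k(141) = [141, 201, 195, 100, 229, 1, 215] for k=0..6.
The orbit structure of x ↦ 215x mod 239: 18 orbits of sizes [14, 14, 14, 14, 14, 14, 14, 14, 14, 14, 14, 14, 14, 14, 14, 14, 14, 1].
sign(π) = (−1)^{n − #cycles} = (−1)^{239−18} = (−1)^221 = -1.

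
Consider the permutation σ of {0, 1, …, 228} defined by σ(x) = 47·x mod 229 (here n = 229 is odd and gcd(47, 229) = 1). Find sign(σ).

-1

Start at x=14: 14 → 200 → 11 → 59 → 25 → 30 → 36 → … (one orbit).
Decompose π into cycles: lengths [228, 1] (2 cycles, including the fixed point 0).
Σ(ℓ_i−1) = 229−2 = 227; sign = (−1)^227 = -1.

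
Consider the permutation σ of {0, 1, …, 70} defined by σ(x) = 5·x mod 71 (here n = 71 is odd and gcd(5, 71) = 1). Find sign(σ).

Orbit of 25 under x↦5x: [25, 54, 57, 1, 5]… (length divides ord_71(5)).
Cycle lengths of π_5 on ℤ/71ℤ: [5, 5, 5, 5, 5, 5, 5, 5, 5, 5, 5, 5, 5, 5, 1]; 15 cycles in total.
71 − 15 = 56 transpositions; sign(π) = (−1)^56 = +1.

+1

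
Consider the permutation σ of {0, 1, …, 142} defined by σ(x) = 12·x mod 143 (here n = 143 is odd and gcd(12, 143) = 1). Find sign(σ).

+1

Trace 12: π^k(12) = [12, 1] for k=0..1.
Decompose π into cycles: lengths [2, 2, 2, 2, 2, 2, 2, 2, 2, 2, 2, 2, 2, 2, 2, 2, 2, 2, 2, 2, 2, 2, 2, 2, 2, 2, 2, 2, 2, 2, 2, 2, 2, 2, 2, 2, 2, 2, 2, 2, 2, 2, 2, 2, 2, 2, 2, 2, 2, 2, 2, 2, 2, 2, 2, 2, 2, 2, 2, 2, 2, 2, 2, 2, 2, 2, 1, 1, 1, 1, 1, 1, 1, 1, 1, 1, 1] (77 cycles, including the fixed point 0).
143 − 77 = 66 transpositions; sign(π) = (−1)^66 = +1.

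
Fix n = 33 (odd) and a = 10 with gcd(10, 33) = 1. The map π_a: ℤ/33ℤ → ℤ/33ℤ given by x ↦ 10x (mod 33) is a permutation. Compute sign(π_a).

Orbit of 1 under x↦10x: [1, 10]… (length divides ord_33(10)).
Cycle lengths of π_10 on ℤ/33ℤ: [2, 2, 2, 2, 2, 2, 2, 2, 2, 2, 2, 2, 2, 2, 2, 1, 1, 1]; 18 cycles in total.
With 18 cycles on 33 points, sign = (−1)^{33−18} = -1.
Zolotarev: (10|33) = -1, matching the cycle-count sign.

-1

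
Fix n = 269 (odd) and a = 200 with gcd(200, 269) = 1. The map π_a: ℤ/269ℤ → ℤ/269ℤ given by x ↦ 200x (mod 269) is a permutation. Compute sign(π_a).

-1

Orbit of 206 under x↦200x: [206, 43, 261, 14, 110, 211, 236]… (length divides ord_269(200)).
The orbit structure of x ↦ 200x mod 269: 2 orbits of sizes [268, 1].
Σ(ℓ_i−1) = 269−2 = 267; sign = (−1)^267 = -1.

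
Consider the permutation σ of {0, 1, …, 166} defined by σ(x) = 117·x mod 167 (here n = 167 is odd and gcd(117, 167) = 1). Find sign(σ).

Trace 96: π^k(96) = [96, 43, 21, 119, 62, 73, 24] for k=0..6.
Cycle lengths of π_117 on ℤ/167ℤ: [166, 1]; 2 cycles in total.
sign(π) = (−1)^{n − #cycles} = (−1)^{167−2} = (−1)^165 = -1.
Check: (117/167) = -1 by Zolotarev.

-1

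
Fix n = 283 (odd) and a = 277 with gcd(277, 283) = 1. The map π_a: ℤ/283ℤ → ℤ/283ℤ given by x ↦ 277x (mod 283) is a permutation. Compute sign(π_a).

Orbit of 42 under x↦277x: [42, 31, 97, 267, 96, 273, 60]… (length divides ord_283(277)).
Cycle type of π: 282 + 1; total 2 cycles.
Σ(ℓ_i−1) = 283−2 = 281; sign = (−1)^281 = -1.
Check: (277/283) = -1 by Zolotarev.

-1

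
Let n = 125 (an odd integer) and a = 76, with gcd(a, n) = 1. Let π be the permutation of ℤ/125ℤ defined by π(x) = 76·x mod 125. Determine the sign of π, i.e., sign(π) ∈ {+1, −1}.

Orbit of 1 under x↦76x: [1, 76, 26, 101, 51]… (length divides ord_125(76)).
The orbit structure of x ↦ 76x mod 125: 45 orbits of sizes [5, 5, 5, 5, 5, 5, 5, 5, 5, 5, 5, 5, 5, 5, 5, 5, 5, 5, 5, 5, 1, 1, 1, 1, 1, 1, 1, 1, 1, 1, 1, 1, 1, 1, 1, 1, 1, 1, 1, 1, 1, 1, 1, 1, 1].
45 cycles on 125: each ℓ→(−1)^(ℓ−1), product (−1)^80 = +1.
Via Zolotarev, sign(π_{76}) = (76|125) = +1.

+1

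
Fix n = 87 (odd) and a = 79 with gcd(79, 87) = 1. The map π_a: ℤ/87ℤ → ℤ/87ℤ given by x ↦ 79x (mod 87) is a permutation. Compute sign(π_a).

-1

Orbit of 37 under x↦79x: [37, 52, 19, 22, 85, 16, 46]… (length divides ord_87(79)).
Cycle type of π: 28×3 + 1×3; total 6 cycles.
87 − 6 = 81 transpositions; sign(π) = (−1)^81 = -1.
(79|87)_J = -1 (Zolotarev's lemma cross-check).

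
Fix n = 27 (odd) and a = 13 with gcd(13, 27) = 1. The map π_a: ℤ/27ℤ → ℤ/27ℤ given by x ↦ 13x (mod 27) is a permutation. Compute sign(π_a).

+1

Start at x=25: 25 → 1 → 13 → 7 → 10 → 22 → 16 → … (one orbit).
Decompose π into cycles: lengths [9, 9, 3, 3, 1, 1, 1] (7 cycles, including the fixed point 0).
With 7 cycles on 27 points, sign = (−1)^{27−7} = +1.
(13|27)_J = +1 (Zolotarev's lemma cross-check).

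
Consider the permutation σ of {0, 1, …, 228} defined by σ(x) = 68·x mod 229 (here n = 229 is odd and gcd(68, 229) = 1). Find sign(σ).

+1

Orbit of 176 under x↦68x: [176, 60, 187, 121, 213, 57, 212]… (length divides ord_229(68)).
The orbit structure of x ↦ 68x mod 229: 7 orbits of sizes [38, 38, 38, 38, 38, 38, 1].
With 7 cycles on 229 points, sign = (−1)^{229−7} = +1.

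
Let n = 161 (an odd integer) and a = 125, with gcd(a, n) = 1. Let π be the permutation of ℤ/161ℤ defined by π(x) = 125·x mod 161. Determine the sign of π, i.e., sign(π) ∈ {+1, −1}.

+1

Start at x=127: 127 → 97 → 50 → 132 → 78 → 90 → 141 → … (one orbit).
π_125 has 11 disjoint cycles with lengths [22, 22, 22, 22, 22, 22, 22, 2, 2, 2, 1] on {0,…,160}.
Σ(ℓ_i−1) = 161−11 = 150; sign = (−1)^150 = +1.
Zolotarev: (125|161) = +1, matching the cycle-count sign.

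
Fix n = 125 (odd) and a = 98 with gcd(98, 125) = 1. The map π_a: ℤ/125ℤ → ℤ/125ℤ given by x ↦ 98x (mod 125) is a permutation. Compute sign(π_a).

Trace 64: π^k(64) = [64, 22, 31, 38, 99, 77, 46] for k=0..6.
Decompose π into cycles: lengths [100, 20, 4, 1] (4 cycles, including the fixed point 0).
125 − 4 = 121 transpositions; sign(π) = (−1)^121 = -1.
Check: (98/125) = -1 by Zolotarev.

-1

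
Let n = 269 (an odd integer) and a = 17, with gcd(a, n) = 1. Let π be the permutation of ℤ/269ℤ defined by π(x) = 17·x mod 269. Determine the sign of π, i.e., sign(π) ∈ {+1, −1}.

Start at x=247: 247 → 164 → 98 → 52 → 77 → 233 → 195 → … (one orbit).
2 cycles of lengths [268, 1].
Σ(ℓ_i−1) = 269−2 = 267; sign = (−1)^267 = -1.

-1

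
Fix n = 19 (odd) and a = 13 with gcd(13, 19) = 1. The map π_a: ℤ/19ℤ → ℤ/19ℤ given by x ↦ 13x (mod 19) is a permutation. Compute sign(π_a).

Start at x=6: 6 → 2 → 7 → 15 → 5 → 8 → 9 → … (one orbit).
The orbit structure of x ↦ 13x mod 19: 2 orbits of sizes [18, 1].
19 − 2 = 17 transpositions; sign(π) = (−1)^17 = -1.
Via Zolotarev, sign(π_{13}) = (13|19) = -1.

-1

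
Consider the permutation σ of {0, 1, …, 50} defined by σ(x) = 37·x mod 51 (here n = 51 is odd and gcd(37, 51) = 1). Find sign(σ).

Orbit of 19 under x↦37x: [19, 40, 1, 37, 43, 10, 13]… (length divides ord_51(37)).
Cycle lengths of π_37 on ℤ/51ℤ: [16, 16, 16, 1, 1, 1]; 6 cycles in total.
n − c = 51 − 6 = 45; sign = (−1)^45 = -1.
Check: (37/51) = -1 by Zolotarev.

-1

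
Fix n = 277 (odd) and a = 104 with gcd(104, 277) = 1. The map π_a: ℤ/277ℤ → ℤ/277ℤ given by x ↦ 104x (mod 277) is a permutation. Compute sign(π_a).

-1

Trace 33: π^k(33) = [33, 108, 152, 19, 37, 247, 204] for k=0..6.
4 cycles of lengths [92, 92, 92, 1].
sign(π) = (−1)^{n − #cycles} = (−1)^{277−4} = (−1)^273 = -1.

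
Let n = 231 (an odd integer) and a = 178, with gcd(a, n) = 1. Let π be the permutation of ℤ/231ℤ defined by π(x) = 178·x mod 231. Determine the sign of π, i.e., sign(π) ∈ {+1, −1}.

+1

Start at x=16: 16 → 76 → 130 → 40 → 190 → 94 → 100 → … (one orbit).
Decompose π into cycles: lengths [30, 30, 30, 30, 30, 30, 10, 10, 10, 6, 6, 6, 1, 1, 1] (15 cycles, including the fixed point 0).
With 15 cycles on 231 points, sign = (−1)^{231−15} = +1.
The Jacobi symbol (178|231) = +1 (Zolotarev) agrees.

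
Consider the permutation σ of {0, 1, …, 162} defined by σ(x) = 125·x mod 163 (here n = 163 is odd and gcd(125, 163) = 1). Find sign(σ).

Orbit of 104 under x↦125x: [104, 123, 53, 105, 85, 30, 1]… (length divides ord_163(125)).
10 cycles of lengths [18, 18, 18, 18, 18, 18, 18, 18, 18, 1].
n − c = 163 − 10 = 153; sign = (−1)^153 = -1.
(125|163)_J = -1 (Zolotarev's lemma cross-check).

-1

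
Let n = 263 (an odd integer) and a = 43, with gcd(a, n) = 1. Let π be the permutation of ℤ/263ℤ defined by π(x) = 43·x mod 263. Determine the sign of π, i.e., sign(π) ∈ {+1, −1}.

+1

Trace 78: π^k(78) = [78, 198, 98, 6, 258, 48, 223] for k=0..6.
Decompose π into cycles: lengths [131, 131, 1] (3 cycles, including the fixed point 0).
With 3 cycles on 263 points, sign = (−1)^{263−3} = +1.
(43|263)_J = +1 (Zolotarev's lemma cross-check).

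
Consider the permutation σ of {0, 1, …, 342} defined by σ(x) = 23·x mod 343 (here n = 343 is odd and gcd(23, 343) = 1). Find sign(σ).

+1

Start at x=254: 254 → 11 → 253 → 331 → 67 → 169 → 114 → … (one orbit).
Cycle type of π: 147×2 + 21×2 + 3×2 + 1; total 7 cycles.
With 7 cycles on 343 points, sign = (−1)^{343−7} = +1.
(23|343)_J = +1 (Zolotarev's lemma cross-check).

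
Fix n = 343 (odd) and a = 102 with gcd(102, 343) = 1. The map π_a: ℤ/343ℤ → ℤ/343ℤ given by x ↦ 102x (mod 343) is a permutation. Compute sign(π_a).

+1

Orbit of 37 under x↦102x: [37, 1, 102, 114, 309, 305, 240]… (length divides ord_343(102)).
Decompose π into cycles: lengths [147, 147, 21, 21, 3, 3, 1] (7 cycles, including the fixed point 0).
343 − 7 = 336 transpositions; sign(π) = (−1)^336 = +1.
Via Zolotarev, sign(π_{102}) = (102|343) = +1.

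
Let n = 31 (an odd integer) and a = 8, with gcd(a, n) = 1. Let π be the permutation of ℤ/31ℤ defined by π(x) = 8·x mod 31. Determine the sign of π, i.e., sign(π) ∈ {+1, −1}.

+1

Orbit of 8 under x↦8x: [8, 2, 16, 4, 1]… (length divides ord_31(8)).
Cycle type of π: 5×6 + 1; total 7 cycles.
7 cycles on 31: each ℓ→(−1)^(ℓ−1), product (−1)^24 = +1.
Via Zolotarev, sign(π_{8}) = (8|31) = +1.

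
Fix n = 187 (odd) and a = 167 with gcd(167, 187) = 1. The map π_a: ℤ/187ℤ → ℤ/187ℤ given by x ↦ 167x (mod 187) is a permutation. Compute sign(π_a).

+1

Orbit of 109 under x↦167x: [109, 64, 29, 168, 6, 67, 156]… (length divides ord_187(167)).
π_167 has 5 disjoint cycles with lengths [80, 80, 16, 10, 1] on {0,…,186}.
sign(π) = (−1)^{n − #cycles} = (−1)^{187−5} = (−1)^182 = +1.
Via Zolotarev, sign(π_{167}) = (167|187) = +1.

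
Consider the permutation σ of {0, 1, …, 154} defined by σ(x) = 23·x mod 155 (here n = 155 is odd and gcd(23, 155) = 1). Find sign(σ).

Trace 123: π^k(123) = [123, 39, 122, 16, 58, 94, 147] for k=0..6.
Decompose π into cycles: lengths [20, 20, 20, 20, 20, 20, 10, 10, 10, 4, 1] (11 cycles, including the fixed point 0).
With 11 cycles on 155 points, sign = (−1)^{155−11} = +1.
(23|155)_J = +1 (Zolotarev's lemma cross-check).

+1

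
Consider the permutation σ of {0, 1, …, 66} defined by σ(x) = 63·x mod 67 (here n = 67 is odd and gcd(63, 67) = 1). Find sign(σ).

-1

Trace 61: π^k(61) = [61, 24, 38, 49, 5, 47, 13] for k=0..6.
π_63 has 2 disjoint cycles with lengths [66, 1] on {0,…,66}.
67 − 2 = 65 transpositions; sign(π) = (−1)^65 = -1.
(63|67)_J = -1 (Zolotarev's lemma cross-check).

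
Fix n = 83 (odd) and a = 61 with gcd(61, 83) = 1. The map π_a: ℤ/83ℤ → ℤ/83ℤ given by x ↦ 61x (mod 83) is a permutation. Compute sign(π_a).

Start at x=59: 59 → 30 → 4 → 78 → 27 → 70 → 37 → … (one orbit).
Cycle lengths of π_61 on ℤ/83ℤ: [41, 41, 1]; 3 cycles in total.
sign(π) = (−1)^{n − #cycles} = (−1)^{83−3} = (−1)^80 = +1.

+1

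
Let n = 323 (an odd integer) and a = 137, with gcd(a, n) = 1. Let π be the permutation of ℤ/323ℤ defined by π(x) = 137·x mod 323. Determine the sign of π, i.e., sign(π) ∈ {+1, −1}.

Start at x=239: 239 → 120 → 290 → 1 → 137 → 35 → 273 → … (one orbit).
π_137 has 51 disjoint cycles with lengths [9, 9, 9, 9, 9, 9, 9, 9, 9, 9, 9, 9, 9, 9, 9, 9, 9, 9, 9, 9, 9, 9, 9, 9, 9, 9, 9, 9, 9, 9, 9, 9, 9, 9, 1, 1, 1, 1, 1, 1, 1, 1, 1, 1, 1, 1, 1, 1, 1, 1, 1] on {0,…,322}.
323 − 51 = 272 transpositions; sign(π) = (−1)^272 = +1.
The Jacobi symbol (137|323) = +1 (Zolotarev) agrees.

+1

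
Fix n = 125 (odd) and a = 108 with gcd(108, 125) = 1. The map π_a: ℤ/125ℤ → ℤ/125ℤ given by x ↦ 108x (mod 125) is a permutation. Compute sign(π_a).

Trace 12: π^k(12) = [12, 46, 93, 44, 2, 91, 78] for k=0..6.
Cycle type of π: 100 + 20 + 4 + 1; total 4 cycles.
n − c = 125 − 4 = 121; sign = (−1)^121 = -1.

-1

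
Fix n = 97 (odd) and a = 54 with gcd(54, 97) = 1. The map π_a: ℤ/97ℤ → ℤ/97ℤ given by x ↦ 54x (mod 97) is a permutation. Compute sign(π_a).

Start at x=9: 9 → 1 → 54 → 6 → 33 → 36 → 4 → … (one orbit).
5 cycles of lengths [24, 24, 24, 24, 1].
With 5 cycles on 97 points, sign = (−1)^{97−5} = +1.
(54|97)_J = +1 (Zolotarev's lemma cross-check).

+1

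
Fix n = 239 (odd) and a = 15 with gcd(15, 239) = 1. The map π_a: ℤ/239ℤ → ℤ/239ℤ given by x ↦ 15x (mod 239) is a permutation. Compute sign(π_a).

Start at x=27: 27 → 166 → 100 → 66 → 34 → 32 → 2 → … (one orbit).
Cycle lengths of π_15 on ℤ/239ℤ: [119, 119, 1]; 3 cycles in total.
239 − 3 = 236 transpositions; sign(π) = (−1)^236 = +1.
Via Zolotarev, sign(π_{15}) = (15|239) = +1.

+1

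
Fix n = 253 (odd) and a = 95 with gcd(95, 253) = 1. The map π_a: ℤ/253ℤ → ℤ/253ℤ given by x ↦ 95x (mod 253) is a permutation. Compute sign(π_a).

-1

Orbit of 131 under x↦95x: [131, 48, 6, 64, 8, 1, 95]… (length divides ord_253(95)).
Cycle lengths of π_95 on ℤ/253ℤ: [110, 110, 11, 11, 10, 1]; 6 cycles in total.
253 − 6 = 247 transpositions; sign(π) = (−1)^247 = -1.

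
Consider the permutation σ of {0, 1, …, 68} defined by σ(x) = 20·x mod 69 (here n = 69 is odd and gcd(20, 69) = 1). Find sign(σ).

+1

Orbit of 25 under x↦20x: [25, 17, 64, 38, 1, 20, 55]… (length divides ord_69(20)).
Cycle type of π: 22×3 + 2 + 1; total 5 cycles.
69 − 5 = 64 transpositions; sign(π) = (−1)^64 = +1.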